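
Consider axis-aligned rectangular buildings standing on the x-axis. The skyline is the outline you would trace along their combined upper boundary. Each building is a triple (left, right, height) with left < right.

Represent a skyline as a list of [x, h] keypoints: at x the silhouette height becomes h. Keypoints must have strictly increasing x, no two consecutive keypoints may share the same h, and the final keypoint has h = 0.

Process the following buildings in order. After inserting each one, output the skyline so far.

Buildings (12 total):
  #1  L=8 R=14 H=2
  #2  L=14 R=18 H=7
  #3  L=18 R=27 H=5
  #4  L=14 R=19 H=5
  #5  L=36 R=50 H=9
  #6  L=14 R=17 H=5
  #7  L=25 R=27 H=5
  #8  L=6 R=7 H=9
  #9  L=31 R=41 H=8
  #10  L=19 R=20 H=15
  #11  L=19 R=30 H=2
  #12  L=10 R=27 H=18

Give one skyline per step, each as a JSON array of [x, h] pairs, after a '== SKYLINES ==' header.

== SKYLINES ==
[[8,2],[14,0]]
[[8,2],[14,7],[18,0]]
[[8,2],[14,7],[18,5],[27,0]]
[[8,2],[14,7],[18,5],[27,0]]
[[8,2],[14,7],[18,5],[27,0],[36,9],[50,0]]
[[8,2],[14,7],[18,5],[27,0],[36,9],[50,0]]
[[8,2],[14,7],[18,5],[27,0],[36,9],[50,0]]
[[6,9],[7,0],[8,2],[14,7],[18,5],[27,0],[36,9],[50,0]]
[[6,9],[7,0],[8,2],[14,7],[18,5],[27,0],[31,8],[36,9],[50,0]]
[[6,9],[7,0],[8,2],[14,7],[18,5],[19,15],[20,5],[27,0],[31,8],[36,9],[50,0]]
[[6,9],[7,0],[8,2],[14,7],[18,5],[19,15],[20,5],[27,2],[30,0],[31,8],[36,9],[50,0]]
[[6,9],[7,0],[8,2],[10,18],[27,2],[30,0],[31,8],[36,9],[50,0]]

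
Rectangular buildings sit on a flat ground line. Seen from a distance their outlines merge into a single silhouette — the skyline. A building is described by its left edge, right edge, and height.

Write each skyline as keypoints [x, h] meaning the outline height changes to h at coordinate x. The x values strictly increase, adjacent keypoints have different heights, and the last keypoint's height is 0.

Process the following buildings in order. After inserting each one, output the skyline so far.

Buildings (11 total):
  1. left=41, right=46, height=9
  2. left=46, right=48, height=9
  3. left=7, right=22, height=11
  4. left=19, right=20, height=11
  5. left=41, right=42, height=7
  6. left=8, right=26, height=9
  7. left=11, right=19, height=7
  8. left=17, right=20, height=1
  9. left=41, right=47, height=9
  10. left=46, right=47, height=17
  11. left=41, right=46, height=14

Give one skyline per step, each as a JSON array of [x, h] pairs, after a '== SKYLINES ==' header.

== SKYLINES ==
[[41,9],[46,0]]
[[41,9],[48,0]]
[[7,11],[22,0],[41,9],[48,0]]
[[7,11],[22,0],[41,9],[48,0]]
[[7,11],[22,0],[41,9],[48,0]]
[[7,11],[22,9],[26,0],[41,9],[48,0]]
[[7,11],[22,9],[26,0],[41,9],[48,0]]
[[7,11],[22,9],[26,0],[41,9],[48,0]]
[[7,11],[22,9],[26,0],[41,9],[48,0]]
[[7,11],[22,9],[26,0],[41,9],[46,17],[47,9],[48,0]]
[[7,11],[22,9],[26,0],[41,14],[46,17],[47,9],[48,0]]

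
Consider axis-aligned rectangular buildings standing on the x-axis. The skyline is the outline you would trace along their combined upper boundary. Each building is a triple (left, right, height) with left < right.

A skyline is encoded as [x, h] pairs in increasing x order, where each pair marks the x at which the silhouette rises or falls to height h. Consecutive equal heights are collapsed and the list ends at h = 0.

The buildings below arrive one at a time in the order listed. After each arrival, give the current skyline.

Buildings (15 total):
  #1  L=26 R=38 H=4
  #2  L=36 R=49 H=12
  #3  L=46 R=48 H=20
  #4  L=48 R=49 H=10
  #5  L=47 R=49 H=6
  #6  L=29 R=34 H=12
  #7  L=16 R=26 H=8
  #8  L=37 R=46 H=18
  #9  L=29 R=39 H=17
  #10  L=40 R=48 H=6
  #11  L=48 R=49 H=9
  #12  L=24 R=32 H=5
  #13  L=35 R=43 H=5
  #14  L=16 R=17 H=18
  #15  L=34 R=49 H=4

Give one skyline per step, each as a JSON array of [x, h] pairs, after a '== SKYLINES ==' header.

== SKYLINES ==
[[26,4],[38,0]]
[[26,4],[36,12],[49,0]]
[[26,4],[36,12],[46,20],[48,12],[49,0]]
[[26,4],[36,12],[46,20],[48,12],[49,0]]
[[26,4],[36,12],[46,20],[48,12],[49,0]]
[[26,4],[29,12],[34,4],[36,12],[46,20],[48,12],[49,0]]
[[16,8],[26,4],[29,12],[34,4],[36,12],[46,20],[48,12],[49,0]]
[[16,8],[26,4],[29,12],[34,4],[36,12],[37,18],[46,20],[48,12],[49,0]]
[[16,8],[26,4],[29,17],[37,18],[46,20],[48,12],[49,0]]
[[16,8],[26,4],[29,17],[37,18],[46,20],[48,12],[49,0]]
[[16,8],[26,4],[29,17],[37,18],[46,20],[48,12],[49,0]]
[[16,8],[26,5],[29,17],[37,18],[46,20],[48,12],[49,0]]
[[16,8],[26,5],[29,17],[37,18],[46,20],[48,12],[49,0]]
[[16,18],[17,8],[26,5],[29,17],[37,18],[46,20],[48,12],[49,0]]
[[16,18],[17,8],[26,5],[29,17],[37,18],[46,20],[48,12],[49,0]]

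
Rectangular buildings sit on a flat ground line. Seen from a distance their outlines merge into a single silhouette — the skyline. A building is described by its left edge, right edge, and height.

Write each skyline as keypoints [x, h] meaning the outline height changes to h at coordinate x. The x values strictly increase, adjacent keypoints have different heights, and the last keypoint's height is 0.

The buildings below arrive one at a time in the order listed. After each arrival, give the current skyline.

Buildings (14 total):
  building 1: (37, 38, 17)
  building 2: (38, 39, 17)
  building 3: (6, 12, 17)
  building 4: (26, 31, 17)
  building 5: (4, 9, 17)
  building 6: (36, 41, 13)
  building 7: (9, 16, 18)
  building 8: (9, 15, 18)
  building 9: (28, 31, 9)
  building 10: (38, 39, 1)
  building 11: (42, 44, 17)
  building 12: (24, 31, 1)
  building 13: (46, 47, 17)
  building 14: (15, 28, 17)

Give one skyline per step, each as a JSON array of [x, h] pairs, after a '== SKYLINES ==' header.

== SKYLINES ==
[[37,17],[38,0]]
[[37,17],[39,0]]
[[6,17],[12,0],[37,17],[39,0]]
[[6,17],[12,0],[26,17],[31,0],[37,17],[39,0]]
[[4,17],[12,0],[26,17],[31,0],[37,17],[39,0]]
[[4,17],[12,0],[26,17],[31,0],[36,13],[37,17],[39,13],[41,0]]
[[4,17],[9,18],[16,0],[26,17],[31,0],[36,13],[37,17],[39,13],[41,0]]
[[4,17],[9,18],[16,0],[26,17],[31,0],[36,13],[37,17],[39,13],[41,0]]
[[4,17],[9,18],[16,0],[26,17],[31,0],[36,13],[37,17],[39,13],[41,0]]
[[4,17],[9,18],[16,0],[26,17],[31,0],[36,13],[37,17],[39,13],[41,0]]
[[4,17],[9,18],[16,0],[26,17],[31,0],[36,13],[37,17],[39,13],[41,0],[42,17],[44,0]]
[[4,17],[9,18],[16,0],[24,1],[26,17],[31,0],[36,13],[37,17],[39,13],[41,0],[42,17],[44,0]]
[[4,17],[9,18],[16,0],[24,1],[26,17],[31,0],[36,13],[37,17],[39,13],[41,0],[42,17],[44,0],[46,17],[47,0]]
[[4,17],[9,18],[16,17],[31,0],[36,13],[37,17],[39,13],[41,0],[42,17],[44,0],[46,17],[47,0]]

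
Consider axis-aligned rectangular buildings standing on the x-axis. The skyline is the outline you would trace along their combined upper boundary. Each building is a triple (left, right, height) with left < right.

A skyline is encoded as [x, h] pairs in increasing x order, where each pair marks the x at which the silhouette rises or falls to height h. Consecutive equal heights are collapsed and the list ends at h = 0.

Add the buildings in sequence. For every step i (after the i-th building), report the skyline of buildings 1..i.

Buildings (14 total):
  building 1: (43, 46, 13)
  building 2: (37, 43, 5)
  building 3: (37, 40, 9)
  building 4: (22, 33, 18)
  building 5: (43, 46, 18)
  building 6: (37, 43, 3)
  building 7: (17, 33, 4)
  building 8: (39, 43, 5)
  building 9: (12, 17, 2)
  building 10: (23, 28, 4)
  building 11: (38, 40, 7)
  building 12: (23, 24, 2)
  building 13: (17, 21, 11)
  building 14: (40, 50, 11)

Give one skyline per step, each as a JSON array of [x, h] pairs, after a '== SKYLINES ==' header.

== SKYLINES ==
[[43,13],[46,0]]
[[37,5],[43,13],[46,0]]
[[37,9],[40,5],[43,13],[46,0]]
[[22,18],[33,0],[37,9],[40,5],[43,13],[46,0]]
[[22,18],[33,0],[37,9],[40,5],[43,18],[46,0]]
[[22,18],[33,0],[37,9],[40,5],[43,18],[46,0]]
[[17,4],[22,18],[33,0],[37,9],[40,5],[43,18],[46,0]]
[[17,4],[22,18],[33,0],[37,9],[40,5],[43,18],[46,0]]
[[12,2],[17,4],[22,18],[33,0],[37,9],[40,5],[43,18],[46,0]]
[[12,2],[17,4],[22,18],[33,0],[37,9],[40,5],[43,18],[46,0]]
[[12,2],[17,4],[22,18],[33,0],[37,9],[40,5],[43,18],[46,0]]
[[12,2],[17,4],[22,18],[33,0],[37,9],[40,5],[43,18],[46,0]]
[[12,2],[17,11],[21,4],[22,18],[33,0],[37,9],[40,5],[43,18],[46,0]]
[[12,2],[17,11],[21,4],[22,18],[33,0],[37,9],[40,11],[43,18],[46,11],[50,0]]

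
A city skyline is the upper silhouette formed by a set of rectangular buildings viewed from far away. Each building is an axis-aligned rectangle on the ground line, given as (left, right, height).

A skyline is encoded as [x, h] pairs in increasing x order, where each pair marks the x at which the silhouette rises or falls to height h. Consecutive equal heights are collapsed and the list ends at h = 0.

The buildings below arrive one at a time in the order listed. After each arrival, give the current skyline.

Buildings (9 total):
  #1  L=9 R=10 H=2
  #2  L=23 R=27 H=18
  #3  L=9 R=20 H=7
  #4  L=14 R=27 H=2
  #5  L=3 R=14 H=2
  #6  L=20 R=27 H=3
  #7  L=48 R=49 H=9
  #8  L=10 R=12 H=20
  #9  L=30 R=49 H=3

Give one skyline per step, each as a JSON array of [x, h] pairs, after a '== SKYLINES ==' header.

== SKYLINES ==
[[9,2],[10,0]]
[[9,2],[10,0],[23,18],[27,0]]
[[9,7],[20,0],[23,18],[27,0]]
[[9,7],[20,2],[23,18],[27,0]]
[[3,2],[9,7],[20,2],[23,18],[27,0]]
[[3,2],[9,7],[20,3],[23,18],[27,0]]
[[3,2],[9,7],[20,3],[23,18],[27,0],[48,9],[49,0]]
[[3,2],[9,7],[10,20],[12,7],[20,3],[23,18],[27,0],[48,9],[49,0]]
[[3,2],[9,7],[10,20],[12,7],[20,3],[23,18],[27,0],[30,3],[48,9],[49,0]]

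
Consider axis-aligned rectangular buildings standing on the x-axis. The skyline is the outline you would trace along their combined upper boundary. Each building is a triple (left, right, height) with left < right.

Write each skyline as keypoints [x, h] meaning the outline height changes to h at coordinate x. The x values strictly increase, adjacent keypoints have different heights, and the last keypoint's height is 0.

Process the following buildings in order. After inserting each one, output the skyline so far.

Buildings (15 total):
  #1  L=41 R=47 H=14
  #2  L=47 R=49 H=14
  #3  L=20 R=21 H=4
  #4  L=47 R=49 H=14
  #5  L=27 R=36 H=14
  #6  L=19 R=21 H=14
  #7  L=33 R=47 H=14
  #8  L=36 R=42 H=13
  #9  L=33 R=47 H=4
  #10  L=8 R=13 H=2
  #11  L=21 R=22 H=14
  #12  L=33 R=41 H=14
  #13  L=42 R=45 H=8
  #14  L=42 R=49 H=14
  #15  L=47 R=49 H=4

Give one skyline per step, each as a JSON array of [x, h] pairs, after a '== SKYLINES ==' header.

== SKYLINES ==
[[41,14],[47,0]]
[[41,14],[49,0]]
[[20,4],[21,0],[41,14],[49,0]]
[[20,4],[21,0],[41,14],[49,0]]
[[20,4],[21,0],[27,14],[36,0],[41,14],[49,0]]
[[19,14],[21,0],[27,14],[36,0],[41,14],[49,0]]
[[19,14],[21,0],[27,14],[49,0]]
[[19,14],[21,0],[27,14],[49,0]]
[[19,14],[21,0],[27,14],[49,0]]
[[8,2],[13,0],[19,14],[21,0],[27,14],[49,0]]
[[8,2],[13,0],[19,14],[22,0],[27,14],[49,0]]
[[8,2],[13,0],[19,14],[22,0],[27,14],[49,0]]
[[8,2],[13,0],[19,14],[22,0],[27,14],[49,0]]
[[8,2],[13,0],[19,14],[22,0],[27,14],[49,0]]
[[8,2],[13,0],[19,14],[22,0],[27,14],[49,0]]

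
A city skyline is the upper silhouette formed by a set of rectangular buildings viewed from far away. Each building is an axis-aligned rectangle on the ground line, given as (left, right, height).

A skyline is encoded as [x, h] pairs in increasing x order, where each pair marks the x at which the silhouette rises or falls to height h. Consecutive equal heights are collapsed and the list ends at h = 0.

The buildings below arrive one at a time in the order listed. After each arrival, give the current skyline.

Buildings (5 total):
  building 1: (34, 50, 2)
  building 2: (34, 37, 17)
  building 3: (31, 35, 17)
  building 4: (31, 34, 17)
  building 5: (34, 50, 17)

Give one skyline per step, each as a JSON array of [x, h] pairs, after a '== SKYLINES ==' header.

== SKYLINES ==
[[34,2],[50,0]]
[[34,17],[37,2],[50,0]]
[[31,17],[37,2],[50,0]]
[[31,17],[37,2],[50,0]]
[[31,17],[50,0]]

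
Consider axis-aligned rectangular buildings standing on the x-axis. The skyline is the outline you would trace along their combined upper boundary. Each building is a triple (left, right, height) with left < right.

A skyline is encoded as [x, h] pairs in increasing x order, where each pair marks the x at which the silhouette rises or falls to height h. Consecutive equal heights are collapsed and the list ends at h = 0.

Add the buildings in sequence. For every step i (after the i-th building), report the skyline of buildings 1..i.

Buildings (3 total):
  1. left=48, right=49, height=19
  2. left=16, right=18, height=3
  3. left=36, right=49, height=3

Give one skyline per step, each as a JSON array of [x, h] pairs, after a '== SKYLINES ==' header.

== SKYLINES ==
[[48,19],[49,0]]
[[16,3],[18,0],[48,19],[49,0]]
[[16,3],[18,0],[36,3],[48,19],[49,0]]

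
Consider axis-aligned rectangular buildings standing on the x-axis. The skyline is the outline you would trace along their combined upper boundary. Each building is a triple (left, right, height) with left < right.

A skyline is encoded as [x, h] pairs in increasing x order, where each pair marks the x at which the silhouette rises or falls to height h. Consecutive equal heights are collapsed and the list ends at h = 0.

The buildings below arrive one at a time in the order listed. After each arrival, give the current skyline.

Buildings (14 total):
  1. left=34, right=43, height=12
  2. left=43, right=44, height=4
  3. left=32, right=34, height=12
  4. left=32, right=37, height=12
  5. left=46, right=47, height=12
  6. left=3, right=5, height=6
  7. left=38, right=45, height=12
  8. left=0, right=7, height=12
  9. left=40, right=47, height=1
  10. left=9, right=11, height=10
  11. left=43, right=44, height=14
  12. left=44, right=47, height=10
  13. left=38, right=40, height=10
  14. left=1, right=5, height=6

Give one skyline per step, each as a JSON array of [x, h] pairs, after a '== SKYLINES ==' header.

== SKYLINES ==
[[34,12],[43,0]]
[[34,12],[43,4],[44,0]]
[[32,12],[43,4],[44,0]]
[[32,12],[43,4],[44,0]]
[[32,12],[43,4],[44,0],[46,12],[47,0]]
[[3,6],[5,0],[32,12],[43,4],[44,0],[46,12],[47,0]]
[[3,6],[5,0],[32,12],[45,0],[46,12],[47,0]]
[[0,12],[7,0],[32,12],[45,0],[46,12],[47,0]]
[[0,12],[7,0],[32,12],[45,1],[46,12],[47,0]]
[[0,12],[7,0],[9,10],[11,0],[32,12],[45,1],[46,12],[47,0]]
[[0,12],[7,0],[9,10],[11,0],[32,12],[43,14],[44,12],[45,1],[46,12],[47,0]]
[[0,12],[7,0],[9,10],[11,0],[32,12],[43,14],[44,12],[45,10],[46,12],[47,0]]
[[0,12],[7,0],[9,10],[11,0],[32,12],[43,14],[44,12],[45,10],[46,12],[47,0]]
[[0,12],[7,0],[9,10],[11,0],[32,12],[43,14],[44,12],[45,10],[46,12],[47,0]]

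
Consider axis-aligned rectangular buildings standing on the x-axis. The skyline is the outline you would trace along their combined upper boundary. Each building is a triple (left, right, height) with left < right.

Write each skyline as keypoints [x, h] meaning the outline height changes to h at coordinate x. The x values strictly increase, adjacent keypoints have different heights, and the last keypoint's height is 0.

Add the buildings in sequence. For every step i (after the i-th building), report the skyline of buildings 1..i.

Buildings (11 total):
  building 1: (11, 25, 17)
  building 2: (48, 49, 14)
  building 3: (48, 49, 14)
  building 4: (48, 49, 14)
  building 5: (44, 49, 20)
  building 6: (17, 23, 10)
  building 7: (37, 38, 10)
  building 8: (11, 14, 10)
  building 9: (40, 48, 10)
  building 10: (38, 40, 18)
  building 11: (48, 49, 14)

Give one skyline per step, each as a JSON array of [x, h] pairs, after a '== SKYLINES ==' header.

== SKYLINES ==
[[11,17],[25,0]]
[[11,17],[25,0],[48,14],[49,0]]
[[11,17],[25,0],[48,14],[49,0]]
[[11,17],[25,0],[48,14],[49,0]]
[[11,17],[25,0],[44,20],[49,0]]
[[11,17],[25,0],[44,20],[49,0]]
[[11,17],[25,0],[37,10],[38,0],[44,20],[49,0]]
[[11,17],[25,0],[37,10],[38,0],[44,20],[49,0]]
[[11,17],[25,0],[37,10],[38,0],[40,10],[44,20],[49,0]]
[[11,17],[25,0],[37,10],[38,18],[40,10],[44,20],[49,0]]
[[11,17],[25,0],[37,10],[38,18],[40,10],[44,20],[49,0]]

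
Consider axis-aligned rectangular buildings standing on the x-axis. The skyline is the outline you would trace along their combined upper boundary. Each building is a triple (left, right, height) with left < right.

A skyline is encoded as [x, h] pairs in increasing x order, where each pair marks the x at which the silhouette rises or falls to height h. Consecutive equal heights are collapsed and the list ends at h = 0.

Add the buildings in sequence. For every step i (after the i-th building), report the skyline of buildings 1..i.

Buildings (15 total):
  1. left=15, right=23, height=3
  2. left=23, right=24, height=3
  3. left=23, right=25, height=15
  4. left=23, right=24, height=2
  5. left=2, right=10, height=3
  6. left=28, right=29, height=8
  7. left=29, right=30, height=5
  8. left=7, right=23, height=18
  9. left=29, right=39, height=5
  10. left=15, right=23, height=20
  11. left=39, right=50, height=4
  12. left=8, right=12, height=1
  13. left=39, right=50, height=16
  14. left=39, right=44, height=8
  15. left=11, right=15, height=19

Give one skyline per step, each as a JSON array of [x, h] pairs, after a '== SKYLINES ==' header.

== SKYLINES ==
[[15,3],[23,0]]
[[15,3],[24,0]]
[[15,3],[23,15],[25,0]]
[[15,3],[23,15],[25,0]]
[[2,3],[10,0],[15,3],[23,15],[25,0]]
[[2,3],[10,0],[15,3],[23,15],[25,0],[28,8],[29,0]]
[[2,3],[10,0],[15,3],[23,15],[25,0],[28,8],[29,5],[30,0]]
[[2,3],[7,18],[23,15],[25,0],[28,8],[29,5],[30,0]]
[[2,3],[7,18],[23,15],[25,0],[28,8],[29,5],[39,0]]
[[2,3],[7,18],[15,20],[23,15],[25,0],[28,8],[29,5],[39,0]]
[[2,3],[7,18],[15,20],[23,15],[25,0],[28,8],[29,5],[39,4],[50,0]]
[[2,3],[7,18],[15,20],[23,15],[25,0],[28,8],[29,5],[39,4],[50,0]]
[[2,3],[7,18],[15,20],[23,15],[25,0],[28,8],[29,5],[39,16],[50,0]]
[[2,3],[7,18],[15,20],[23,15],[25,0],[28,8],[29,5],[39,16],[50,0]]
[[2,3],[7,18],[11,19],[15,20],[23,15],[25,0],[28,8],[29,5],[39,16],[50,0]]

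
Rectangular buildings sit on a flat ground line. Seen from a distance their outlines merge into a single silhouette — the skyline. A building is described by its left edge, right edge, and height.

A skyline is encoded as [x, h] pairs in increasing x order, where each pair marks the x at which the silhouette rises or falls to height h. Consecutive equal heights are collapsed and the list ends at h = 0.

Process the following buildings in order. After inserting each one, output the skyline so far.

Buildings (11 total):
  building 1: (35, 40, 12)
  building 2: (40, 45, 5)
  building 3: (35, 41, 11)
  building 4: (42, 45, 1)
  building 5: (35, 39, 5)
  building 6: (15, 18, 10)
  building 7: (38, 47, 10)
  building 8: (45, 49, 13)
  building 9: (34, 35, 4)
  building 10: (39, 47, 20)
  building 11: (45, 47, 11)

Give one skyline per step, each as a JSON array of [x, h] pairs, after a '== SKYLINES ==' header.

== SKYLINES ==
[[35,12],[40,0]]
[[35,12],[40,5],[45,0]]
[[35,12],[40,11],[41,5],[45,0]]
[[35,12],[40,11],[41,5],[45,0]]
[[35,12],[40,11],[41,5],[45,0]]
[[15,10],[18,0],[35,12],[40,11],[41,5],[45,0]]
[[15,10],[18,0],[35,12],[40,11],[41,10],[47,0]]
[[15,10],[18,0],[35,12],[40,11],[41,10],[45,13],[49,0]]
[[15,10],[18,0],[34,4],[35,12],[40,11],[41,10],[45,13],[49,0]]
[[15,10],[18,0],[34,4],[35,12],[39,20],[47,13],[49,0]]
[[15,10],[18,0],[34,4],[35,12],[39,20],[47,13],[49,0]]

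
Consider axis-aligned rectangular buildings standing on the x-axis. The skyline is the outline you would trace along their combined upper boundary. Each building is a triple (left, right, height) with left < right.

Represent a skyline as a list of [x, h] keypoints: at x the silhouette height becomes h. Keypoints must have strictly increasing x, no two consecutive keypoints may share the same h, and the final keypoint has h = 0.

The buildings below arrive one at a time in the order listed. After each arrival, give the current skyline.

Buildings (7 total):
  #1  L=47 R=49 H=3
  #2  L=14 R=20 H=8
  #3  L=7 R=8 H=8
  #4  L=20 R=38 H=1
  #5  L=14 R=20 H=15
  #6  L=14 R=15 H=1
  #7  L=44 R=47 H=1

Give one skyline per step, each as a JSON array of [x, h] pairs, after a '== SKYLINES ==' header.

== SKYLINES ==
[[47,3],[49,0]]
[[14,8],[20,0],[47,3],[49,0]]
[[7,8],[8,0],[14,8],[20,0],[47,3],[49,0]]
[[7,8],[8,0],[14,8],[20,1],[38,0],[47,3],[49,0]]
[[7,8],[8,0],[14,15],[20,1],[38,0],[47,3],[49,0]]
[[7,8],[8,0],[14,15],[20,1],[38,0],[47,3],[49,0]]
[[7,8],[8,0],[14,15],[20,1],[38,0],[44,1],[47,3],[49,0]]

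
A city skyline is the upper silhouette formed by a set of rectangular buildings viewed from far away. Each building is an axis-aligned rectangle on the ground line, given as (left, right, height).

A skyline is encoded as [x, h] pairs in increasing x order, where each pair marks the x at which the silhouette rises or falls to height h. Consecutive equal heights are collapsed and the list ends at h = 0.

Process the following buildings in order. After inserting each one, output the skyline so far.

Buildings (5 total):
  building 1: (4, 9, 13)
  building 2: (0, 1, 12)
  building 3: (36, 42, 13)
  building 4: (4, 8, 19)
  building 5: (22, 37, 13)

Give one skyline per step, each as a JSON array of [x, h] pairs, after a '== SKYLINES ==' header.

== SKYLINES ==
[[4,13],[9,0]]
[[0,12],[1,0],[4,13],[9,0]]
[[0,12],[1,0],[4,13],[9,0],[36,13],[42,0]]
[[0,12],[1,0],[4,19],[8,13],[9,0],[36,13],[42,0]]
[[0,12],[1,0],[4,19],[8,13],[9,0],[22,13],[42,0]]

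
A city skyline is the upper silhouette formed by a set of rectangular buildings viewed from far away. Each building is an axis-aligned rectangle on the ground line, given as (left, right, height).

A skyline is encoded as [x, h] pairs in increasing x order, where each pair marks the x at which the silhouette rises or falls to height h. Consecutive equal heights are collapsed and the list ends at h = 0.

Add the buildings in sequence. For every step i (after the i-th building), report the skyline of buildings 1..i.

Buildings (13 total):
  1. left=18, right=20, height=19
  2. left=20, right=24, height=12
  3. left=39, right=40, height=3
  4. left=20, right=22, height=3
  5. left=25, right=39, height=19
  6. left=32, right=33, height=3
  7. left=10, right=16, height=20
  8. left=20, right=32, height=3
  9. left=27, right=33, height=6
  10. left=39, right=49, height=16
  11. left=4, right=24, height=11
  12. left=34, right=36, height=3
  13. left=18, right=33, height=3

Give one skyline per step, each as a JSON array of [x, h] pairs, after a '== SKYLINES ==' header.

== SKYLINES ==
[[18,19],[20,0]]
[[18,19],[20,12],[24,0]]
[[18,19],[20,12],[24,0],[39,3],[40,0]]
[[18,19],[20,12],[24,0],[39,3],[40,0]]
[[18,19],[20,12],[24,0],[25,19],[39,3],[40,0]]
[[18,19],[20,12],[24,0],[25,19],[39,3],[40,0]]
[[10,20],[16,0],[18,19],[20,12],[24,0],[25,19],[39,3],[40,0]]
[[10,20],[16,0],[18,19],[20,12],[24,3],[25,19],[39,3],[40,0]]
[[10,20],[16,0],[18,19],[20,12],[24,3],[25,19],[39,3],[40,0]]
[[10,20],[16,0],[18,19],[20,12],[24,3],[25,19],[39,16],[49,0]]
[[4,11],[10,20],[16,11],[18,19],[20,12],[24,3],[25,19],[39,16],[49,0]]
[[4,11],[10,20],[16,11],[18,19],[20,12],[24,3],[25,19],[39,16],[49,0]]
[[4,11],[10,20],[16,11],[18,19],[20,12],[24,3],[25,19],[39,16],[49,0]]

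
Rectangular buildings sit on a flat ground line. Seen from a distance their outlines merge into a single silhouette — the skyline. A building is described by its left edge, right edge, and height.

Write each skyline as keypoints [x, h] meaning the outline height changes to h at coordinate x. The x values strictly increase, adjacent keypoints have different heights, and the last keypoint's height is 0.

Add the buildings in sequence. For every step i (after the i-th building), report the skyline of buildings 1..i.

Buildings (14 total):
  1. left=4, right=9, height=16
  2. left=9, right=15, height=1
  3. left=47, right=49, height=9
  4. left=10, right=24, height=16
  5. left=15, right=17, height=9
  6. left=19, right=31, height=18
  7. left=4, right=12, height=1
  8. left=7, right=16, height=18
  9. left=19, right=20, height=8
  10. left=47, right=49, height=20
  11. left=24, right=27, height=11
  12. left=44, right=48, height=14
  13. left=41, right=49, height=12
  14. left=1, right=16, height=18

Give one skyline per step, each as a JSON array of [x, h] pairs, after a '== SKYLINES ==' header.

== SKYLINES ==
[[4,16],[9,0]]
[[4,16],[9,1],[15,0]]
[[4,16],[9,1],[15,0],[47,9],[49,0]]
[[4,16],[9,1],[10,16],[24,0],[47,9],[49,0]]
[[4,16],[9,1],[10,16],[24,0],[47,9],[49,0]]
[[4,16],[9,1],[10,16],[19,18],[31,0],[47,9],[49,0]]
[[4,16],[9,1],[10,16],[19,18],[31,0],[47,9],[49,0]]
[[4,16],[7,18],[16,16],[19,18],[31,0],[47,9],[49,0]]
[[4,16],[7,18],[16,16],[19,18],[31,0],[47,9],[49,0]]
[[4,16],[7,18],[16,16],[19,18],[31,0],[47,20],[49,0]]
[[4,16],[7,18],[16,16],[19,18],[31,0],[47,20],[49,0]]
[[4,16],[7,18],[16,16],[19,18],[31,0],[44,14],[47,20],[49,0]]
[[4,16],[7,18],[16,16],[19,18],[31,0],[41,12],[44,14],[47,20],[49,0]]
[[1,18],[16,16],[19,18],[31,0],[41,12],[44,14],[47,20],[49,0]]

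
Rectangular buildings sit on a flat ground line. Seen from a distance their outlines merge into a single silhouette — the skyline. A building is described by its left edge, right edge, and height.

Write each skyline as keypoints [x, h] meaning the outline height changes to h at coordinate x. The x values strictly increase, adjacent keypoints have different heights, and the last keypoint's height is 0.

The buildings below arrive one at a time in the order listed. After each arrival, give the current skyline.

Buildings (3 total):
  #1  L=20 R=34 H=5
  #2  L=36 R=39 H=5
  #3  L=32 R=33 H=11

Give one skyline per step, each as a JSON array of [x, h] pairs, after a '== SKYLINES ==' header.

== SKYLINES ==
[[20,5],[34,0]]
[[20,5],[34,0],[36,5],[39,0]]
[[20,5],[32,11],[33,5],[34,0],[36,5],[39,0]]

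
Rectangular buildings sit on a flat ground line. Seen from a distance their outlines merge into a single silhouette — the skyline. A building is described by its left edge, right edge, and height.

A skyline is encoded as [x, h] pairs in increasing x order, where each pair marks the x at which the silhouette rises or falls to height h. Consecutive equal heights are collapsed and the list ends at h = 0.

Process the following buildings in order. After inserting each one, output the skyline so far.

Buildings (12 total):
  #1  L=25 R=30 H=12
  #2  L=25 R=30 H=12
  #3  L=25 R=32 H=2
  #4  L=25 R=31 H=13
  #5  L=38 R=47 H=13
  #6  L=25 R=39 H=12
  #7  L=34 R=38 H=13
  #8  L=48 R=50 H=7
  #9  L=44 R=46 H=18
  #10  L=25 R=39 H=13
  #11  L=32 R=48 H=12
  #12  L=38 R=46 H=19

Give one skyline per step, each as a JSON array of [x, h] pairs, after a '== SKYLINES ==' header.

== SKYLINES ==
[[25,12],[30,0]]
[[25,12],[30,0]]
[[25,12],[30,2],[32,0]]
[[25,13],[31,2],[32,0]]
[[25,13],[31,2],[32,0],[38,13],[47,0]]
[[25,13],[31,12],[38,13],[47,0]]
[[25,13],[31,12],[34,13],[47,0]]
[[25,13],[31,12],[34,13],[47,0],[48,7],[50,0]]
[[25,13],[31,12],[34,13],[44,18],[46,13],[47,0],[48,7],[50,0]]
[[25,13],[44,18],[46,13],[47,0],[48,7],[50,0]]
[[25,13],[44,18],[46,13],[47,12],[48,7],[50,0]]
[[25,13],[38,19],[46,13],[47,12],[48,7],[50,0]]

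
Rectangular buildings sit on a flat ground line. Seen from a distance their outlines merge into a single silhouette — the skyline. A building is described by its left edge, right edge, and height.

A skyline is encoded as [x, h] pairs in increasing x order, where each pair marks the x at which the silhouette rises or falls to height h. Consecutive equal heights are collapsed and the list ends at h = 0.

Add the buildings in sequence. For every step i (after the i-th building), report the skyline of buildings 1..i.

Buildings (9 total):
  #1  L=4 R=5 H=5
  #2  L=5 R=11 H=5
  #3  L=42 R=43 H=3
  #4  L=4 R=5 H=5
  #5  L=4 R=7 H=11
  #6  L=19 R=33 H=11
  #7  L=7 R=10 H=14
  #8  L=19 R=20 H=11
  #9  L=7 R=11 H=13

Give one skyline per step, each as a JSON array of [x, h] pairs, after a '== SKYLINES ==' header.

== SKYLINES ==
[[4,5],[5,0]]
[[4,5],[11,0]]
[[4,5],[11,0],[42,3],[43,0]]
[[4,5],[11,0],[42,3],[43,0]]
[[4,11],[7,5],[11,0],[42,3],[43,0]]
[[4,11],[7,5],[11,0],[19,11],[33,0],[42,3],[43,0]]
[[4,11],[7,14],[10,5],[11,0],[19,11],[33,0],[42,3],[43,0]]
[[4,11],[7,14],[10,5],[11,0],[19,11],[33,0],[42,3],[43,0]]
[[4,11],[7,14],[10,13],[11,0],[19,11],[33,0],[42,3],[43,0]]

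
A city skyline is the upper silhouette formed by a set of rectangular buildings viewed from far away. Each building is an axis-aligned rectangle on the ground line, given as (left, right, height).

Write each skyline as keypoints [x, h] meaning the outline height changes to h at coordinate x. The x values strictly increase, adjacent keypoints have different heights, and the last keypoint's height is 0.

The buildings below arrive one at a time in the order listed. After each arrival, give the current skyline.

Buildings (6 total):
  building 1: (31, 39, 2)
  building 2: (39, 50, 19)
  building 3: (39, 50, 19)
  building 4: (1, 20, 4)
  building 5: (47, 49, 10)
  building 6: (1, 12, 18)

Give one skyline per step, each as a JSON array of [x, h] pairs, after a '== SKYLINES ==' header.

== SKYLINES ==
[[31,2],[39,0]]
[[31,2],[39,19],[50,0]]
[[31,2],[39,19],[50,0]]
[[1,4],[20,0],[31,2],[39,19],[50,0]]
[[1,4],[20,0],[31,2],[39,19],[50,0]]
[[1,18],[12,4],[20,0],[31,2],[39,19],[50,0]]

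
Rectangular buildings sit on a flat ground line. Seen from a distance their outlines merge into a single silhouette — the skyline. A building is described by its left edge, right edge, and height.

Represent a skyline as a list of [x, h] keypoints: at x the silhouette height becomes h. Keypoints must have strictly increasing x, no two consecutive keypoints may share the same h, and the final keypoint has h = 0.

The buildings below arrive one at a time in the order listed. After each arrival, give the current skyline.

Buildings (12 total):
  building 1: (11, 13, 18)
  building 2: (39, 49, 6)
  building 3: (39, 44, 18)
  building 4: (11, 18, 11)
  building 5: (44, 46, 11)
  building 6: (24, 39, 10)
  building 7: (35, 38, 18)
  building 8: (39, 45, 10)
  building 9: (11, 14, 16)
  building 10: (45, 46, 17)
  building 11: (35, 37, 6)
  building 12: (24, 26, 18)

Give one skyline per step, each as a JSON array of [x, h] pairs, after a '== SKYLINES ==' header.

== SKYLINES ==
[[11,18],[13,0]]
[[11,18],[13,0],[39,6],[49,0]]
[[11,18],[13,0],[39,18],[44,6],[49,0]]
[[11,18],[13,11],[18,0],[39,18],[44,6],[49,0]]
[[11,18],[13,11],[18,0],[39,18],[44,11],[46,6],[49,0]]
[[11,18],[13,11],[18,0],[24,10],[39,18],[44,11],[46,6],[49,0]]
[[11,18],[13,11],[18,0],[24,10],[35,18],[38,10],[39,18],[44,11],[46,6],[49,0]]
[[11,18],[13,11],[18,0],[24,10],[35,18],[38,10],[39,18],[44,11],[46,6],[49,0]]
[[11,18],[13,16],[14,11],[18,0],[24,10],[35,18],[38,10],[39,18],[44,11],[46,6],[49,0]]
[[11,18],[13,16],[14,11],[18,0],[24,10],[35,18],[38,10],[39,18],[44,11],[45,17],[46,6],[49,0]]
[[11,18],[13,16],[14,11],[18,0],[24,10],[35,18],[38,10],[39,18],[44,11],[45,17],[46,6],[49,0]]
[[11,18],[13,16],[14,11],[18,0],[24,18],[26,10],[35,18],[38,10],[39,18],[44,11],[45,17],[46,6],[49,0]]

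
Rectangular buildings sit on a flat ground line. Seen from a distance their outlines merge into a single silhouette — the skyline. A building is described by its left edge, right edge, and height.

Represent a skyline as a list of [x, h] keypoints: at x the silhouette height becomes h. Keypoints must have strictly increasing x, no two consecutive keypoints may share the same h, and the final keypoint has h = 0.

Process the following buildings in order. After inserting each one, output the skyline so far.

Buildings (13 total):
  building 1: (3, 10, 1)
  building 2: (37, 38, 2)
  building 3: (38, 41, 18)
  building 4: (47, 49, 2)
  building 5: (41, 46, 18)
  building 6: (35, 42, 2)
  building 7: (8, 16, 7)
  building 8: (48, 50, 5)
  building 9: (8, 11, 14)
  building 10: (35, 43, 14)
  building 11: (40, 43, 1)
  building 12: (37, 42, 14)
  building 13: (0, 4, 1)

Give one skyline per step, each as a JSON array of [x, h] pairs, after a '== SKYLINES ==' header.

== SKYLINES ==
[[3,1],[10,0]]
[[3,1],[10,0],[37,2],[38,0]]
[[3,1],[10,0],[37,2],[38,18],[41,0]]
[[3,1],[10,0],[37,2],[38,18],[41,0],[47,2],[49,0]]
[[3,1],[10,0],[37,2],[38,18],[46,0],[47,2],[49,0]]
[[3,1],[10,0],[35,2],[38,18],[46,0],[47,2],[49,0]]
[[3,1],[8,7],[16,0],[35,2],[38,18],[46,0],[47,2],[49,0]]
[[3,1],[8,7],[16,0],[35,2],[38,18],[46,0],[47,2],[48,5],[50,0]]
[[3,1],[8,14],[11,7],[16,0],[35,2],[38,18],[46,0],[47,2],[48,5],[50,0]]
[[3,1],[8,14],[11,7],[16,0],[35,14],[38,18],[46,0],[47,2],[48,5],[50,0]]
[[3,1],[8,14],[11,7],[16,0],[35,14],[38,18],[46,0],[47,2],[48,5],[50,0]]
[[3,1],[8,14],[11,7],[16,0],[35,14],[38,18],[46,0],[47,2],[48,5],[50,0]]
[[0,1],[8,14],[11,7],[16,0],[35,14],[38,18],[46,0],[47,2],[48,5],[50,0]]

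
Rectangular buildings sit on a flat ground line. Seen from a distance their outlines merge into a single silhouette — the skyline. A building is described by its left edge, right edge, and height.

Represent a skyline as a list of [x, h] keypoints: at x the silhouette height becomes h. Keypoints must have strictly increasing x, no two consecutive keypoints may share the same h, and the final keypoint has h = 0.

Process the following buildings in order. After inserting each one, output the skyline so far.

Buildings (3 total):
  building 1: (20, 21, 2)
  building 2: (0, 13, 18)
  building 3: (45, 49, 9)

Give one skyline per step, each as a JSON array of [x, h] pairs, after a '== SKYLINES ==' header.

== SKYLINES ==
[[20,2],[21,0]]
[[0,18],[13,0],[20,2],[21,0]]
[[0,18],[13,0],[20,2],[21,0],[45,9],[49,0]]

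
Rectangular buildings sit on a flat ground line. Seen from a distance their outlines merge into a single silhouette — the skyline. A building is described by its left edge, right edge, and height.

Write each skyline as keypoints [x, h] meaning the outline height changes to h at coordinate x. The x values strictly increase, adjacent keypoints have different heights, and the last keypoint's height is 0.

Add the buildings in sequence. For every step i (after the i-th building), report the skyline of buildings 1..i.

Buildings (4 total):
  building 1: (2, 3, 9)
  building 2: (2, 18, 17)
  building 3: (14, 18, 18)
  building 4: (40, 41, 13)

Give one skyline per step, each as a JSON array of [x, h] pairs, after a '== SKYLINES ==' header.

== SKYLINES ==
[[2,9],[3,0]]
[[2,17],[18,0]]
[[2,17],[14,18],[18,0]]
[[2,17],[14,18],[18,0],[40,13],[41,0]]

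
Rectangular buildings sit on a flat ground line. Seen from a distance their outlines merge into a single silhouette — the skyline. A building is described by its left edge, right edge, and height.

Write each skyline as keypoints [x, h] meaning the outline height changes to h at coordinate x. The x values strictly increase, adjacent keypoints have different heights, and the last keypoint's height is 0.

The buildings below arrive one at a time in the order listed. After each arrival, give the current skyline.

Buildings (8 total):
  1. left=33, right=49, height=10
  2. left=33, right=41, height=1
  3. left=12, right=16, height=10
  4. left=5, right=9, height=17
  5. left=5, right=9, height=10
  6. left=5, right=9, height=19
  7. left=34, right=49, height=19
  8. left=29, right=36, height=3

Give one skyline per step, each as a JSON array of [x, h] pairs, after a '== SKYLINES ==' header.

== SKYLINES ==
[[33,10],[49,0]]
[[33,10],[49,0]]
[[12,10],[16,0],[33,10],[49,0]]
[[5,17],[9,0],[12,10],[16,0],[33,10],[49,0]]
[[5,17],[9,0],[12,10],[16,0],[33,10],[49,0]]
[[5,19],[9,0],[12,10],[16,0],[33,10],[49,0]]
[[5,19],[9,0],[12,10],[16,0],[33,10],[34,19],[49,0]]
[[5,19],[9,0],[12,10],[16,0],[29,3],[33,10],[34,19],[49,0]]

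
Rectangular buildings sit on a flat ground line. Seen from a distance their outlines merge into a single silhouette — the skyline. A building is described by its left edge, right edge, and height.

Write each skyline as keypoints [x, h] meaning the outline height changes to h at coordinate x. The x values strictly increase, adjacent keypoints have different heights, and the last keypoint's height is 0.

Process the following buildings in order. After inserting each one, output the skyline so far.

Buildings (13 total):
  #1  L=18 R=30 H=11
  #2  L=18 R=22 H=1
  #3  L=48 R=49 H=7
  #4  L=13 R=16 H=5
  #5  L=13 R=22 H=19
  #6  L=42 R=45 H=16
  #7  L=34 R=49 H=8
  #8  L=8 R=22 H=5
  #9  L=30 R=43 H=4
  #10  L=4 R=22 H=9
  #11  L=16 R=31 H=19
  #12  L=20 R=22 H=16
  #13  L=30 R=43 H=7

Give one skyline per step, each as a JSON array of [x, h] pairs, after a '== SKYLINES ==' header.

== SKYLINES ==
[[18,11],[30,0]]
[[18,11],[30,0]]
[[18,11],[30,0],[48,7],[49,0]]
[[13,5],[16,0],[18,11],[30,0],[48,7],[49,0]]
[[13,19],[22,11],[30,0],[48,7],[49,0]]
[[13,19],[22,11],[30,0],[42,16],[45,0],[48,7],[49,0]]
[[13,19],[22,11],[30,0],[34,8],[42,16],[45,8],[49,0]]
[[8,5],[13,19],[22,11],[30,0],[34,8],[42,16],[45,8],[49,0]]
[[8,5],[13,19],[22,11],[30,4],[34,8],[42,16],[45,8],[49,0]]
[[4,9],[13,19],[22,11],[30,4],[34,8],[42,16],[45,8],[49,0]]
[[4,9],[13,19],[31,4],[34,8],[42,16],[45,8],[49,0]]
[[4,9],[13,19],[31,4],[34,8],[42,16],[45,8],[49,0]]
[[4,9],[13,19],[31,7],[34,8],[42,16],[45,8],[49,0]]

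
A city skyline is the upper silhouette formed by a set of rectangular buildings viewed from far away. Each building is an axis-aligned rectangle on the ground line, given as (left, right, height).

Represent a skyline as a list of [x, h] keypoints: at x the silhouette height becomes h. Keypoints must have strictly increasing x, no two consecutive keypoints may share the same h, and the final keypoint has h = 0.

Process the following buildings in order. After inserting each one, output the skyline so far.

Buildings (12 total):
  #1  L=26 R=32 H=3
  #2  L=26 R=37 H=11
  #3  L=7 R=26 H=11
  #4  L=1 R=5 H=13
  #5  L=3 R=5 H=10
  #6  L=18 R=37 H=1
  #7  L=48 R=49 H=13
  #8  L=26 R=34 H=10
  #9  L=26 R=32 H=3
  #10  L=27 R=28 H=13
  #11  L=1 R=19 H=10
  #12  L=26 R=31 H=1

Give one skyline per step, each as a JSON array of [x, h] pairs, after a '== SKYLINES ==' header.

== SKYLINES ==
[[26,3],[32,0]]
[[26,11],[37,0]]
[[7,11],[37,0]]
[[1,13],[5,0],[7,11],[37,0]]
[[1,13],[5,0],[7,11],[37,0]]
[[1,13],[5,0],[7,11],[37,0]]
[[1,13],[5,0],[7,11],[37,0],[48,13],[49,0]]
[[1,13],[5,0],[7,11],[37,0],[48,13],[49,0]]
[[1,13],[5,0],[7,11],[37,0],[48,13],[49,0]]
[[1,13],[5,0],[7,11],[27,13],[28,11],[37,0],[48,13],[49,0]]
[[1,13],[5,10],[7,11],[27,13],[28,11],[37,0],[48,13],[49,0]]
[[1,13],[5,10],[7,11],[27,13],[28,11],[37,0],[48,13],[49,0]]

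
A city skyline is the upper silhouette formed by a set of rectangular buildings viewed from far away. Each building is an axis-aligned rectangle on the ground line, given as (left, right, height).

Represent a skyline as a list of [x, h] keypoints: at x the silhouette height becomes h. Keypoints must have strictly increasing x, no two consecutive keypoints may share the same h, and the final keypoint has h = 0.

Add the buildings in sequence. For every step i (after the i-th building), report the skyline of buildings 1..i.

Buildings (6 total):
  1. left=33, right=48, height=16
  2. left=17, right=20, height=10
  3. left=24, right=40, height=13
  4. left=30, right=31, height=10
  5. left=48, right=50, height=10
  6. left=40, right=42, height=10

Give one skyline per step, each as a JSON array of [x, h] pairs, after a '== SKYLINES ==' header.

== SKYLINES ==
[[33,16],[48,0]]
[[17,10],[20,0],[33,16],[48,0]]
[[17,10],[20,0],[24,13],[33,16],[48,0]]
[[17,10],[20,0],[24,13],[33,16],[48,0]]
[[17,10],[20,0],[24,13],[33,16],[48,10],[50,0]]
[[17,10],[20,0],[24,13],[33,16],[48,10],[50,0]]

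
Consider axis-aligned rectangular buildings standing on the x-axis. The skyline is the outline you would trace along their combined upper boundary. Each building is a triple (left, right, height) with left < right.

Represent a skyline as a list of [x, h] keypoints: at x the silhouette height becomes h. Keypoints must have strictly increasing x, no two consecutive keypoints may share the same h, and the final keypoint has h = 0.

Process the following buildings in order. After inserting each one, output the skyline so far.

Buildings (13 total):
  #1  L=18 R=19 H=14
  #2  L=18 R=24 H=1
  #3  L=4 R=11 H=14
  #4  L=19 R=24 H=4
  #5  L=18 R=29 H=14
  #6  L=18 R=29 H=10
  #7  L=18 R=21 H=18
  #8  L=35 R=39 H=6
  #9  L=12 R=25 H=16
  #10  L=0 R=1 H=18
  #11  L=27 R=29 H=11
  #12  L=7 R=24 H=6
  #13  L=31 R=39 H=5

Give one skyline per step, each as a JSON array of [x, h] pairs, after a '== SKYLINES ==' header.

== SKYLINES ==
[[18,14],[19,0]]
[[18,14],[19,1],[24,0]]
[[4,14],[11,0],[18,14],[19,1],[24,0]]
[[4,14],[11,0],[18,14],[19,4],[24,0]]
[[4,14],[11,0],[18,14],[29,0]]
[[4,14],[11,0],[18,14],[29,0]]
[[4,14],[11,0],[18,18],[21,14],[29,0]]
[[4,14],[11,0],[18,18],[21,14],[29,0],[35,6],[39,0]]
[[4,14],[11,0],[12,16],[18,18],[21,16],[25,14],[29,0],[35,6],[39,0]]
[[0,18],[1,0],[4,14],[11,0],[12,16],[18,18],[21,16],[25,14],[29,0],[35,6],[39,0]]
[[0,18],[1,0],[4,14],[11,0],[12,16],[18,18],[21,16],[25,14],[29,0],[35,6],[39,0]]
[[0,18],[1,0],[4,14],[11,6],[12,16],[18,18],[21,16],[25,14],[29,0],[35,6],[39,0]]
[[0,18],[1,0],[4,14],[11,6],[12,16],[18,18],[21,16],[25,14],[29,0],[31,5],[35,6],[39,0]]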